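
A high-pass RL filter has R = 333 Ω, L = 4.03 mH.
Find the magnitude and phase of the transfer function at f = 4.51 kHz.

Step 1 — Angular frequency: ω = 2π·4510 = 2.834e+04 rad/s.
Step 2 — Transfer function: H(jω) = jωL/(R + jωL).
Step 3 — Numerator jωL = j·114.2; denominator R + jωL = 333 + j114.2.
Step 4 — H = 0.1052 + j0.3069.
Step 5 — Magnitude: |H| = 0.3244 (-9.8 dB); phase: φ = 71.1°.

|H| = 0.3244 (-9.8 dB), φ = 71.1°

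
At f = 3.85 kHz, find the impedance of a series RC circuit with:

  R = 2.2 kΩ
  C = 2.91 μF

Step 1 — Angular frequency: ω = 2π·f = 2π·3850 = 2.419e+04 rad/s.
Step 2 — Component impedances:
  R: Z = R = 2200 Ω
  C: Z = 1/(jωC) = -j/(ω·C) = 0 - j14.21 Ω
Step 3 — Series combination: Z_total = R + C = 2200 - j14.21 Ω = 2200∠-0.4° Ω.

Z = 2200 - j14.21 Ω = 2200∠-0.4° Ω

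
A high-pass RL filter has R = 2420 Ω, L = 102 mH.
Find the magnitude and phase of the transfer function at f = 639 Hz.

Step 1 — Angular frequency: ω = 2π·639 = 4015 rad/s.
Step 2 — Transfer function: H(jω) = jωL/(R + jωL).
Step 3 — Numerator jωL = j·409.5; denominator R + jωL = 2420 + j409.5.
Step 4 — H = 0.02784 + j0.1645.
Step 5 — Magnitude: |H| = 0.1669 (-15.6 dB); phase: φ = 80.4°.

|H| = 0.1669 (-15.6 dB), φ = 80.4°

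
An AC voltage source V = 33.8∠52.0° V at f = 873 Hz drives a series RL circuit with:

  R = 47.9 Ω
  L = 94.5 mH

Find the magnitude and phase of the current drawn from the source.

Step 1 — Angular frequency: ω = 2π·f = 2π·873 = 5485 rad/s.
Step 2 — Component impedances:
  R: Z = R = 47.9 Ω
  L: Z = jωL = j·5485·0.0945 = 0 + j518.4 Ω
Step 3 — Series combination: Z_total = R + L = 47.9 + j518.4 Ω = 520.6∠84.7° Ω.
Step 4 — Source phasor: V = 33.8∠52.0° V = 20.81 + j26.63 V.
Step 5 — Ohm's law: I = V / Z_total = (20.81 + j26.63) / (47.9 + j518.4) = 0.05463 - j0.0351 A.
Step 6 — Convert to polar: |I| = 0.06493 A, ∠I = -32.7°.

I = 0.06493∠-32.7° A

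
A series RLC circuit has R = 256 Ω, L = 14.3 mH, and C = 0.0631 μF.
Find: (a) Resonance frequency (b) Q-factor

Step 1 — Resonance condition Im(Z)=0 gives ω₀ = 1/√(LC).
Step 2 — ω₀ = 1/√(0.0143·6.31e-08) = 3.329e+04 rad/s.
Step 3 — f₀ = ω₀/(2π) = 5298 Hz.
Step 4 — Series Q: Q = ω₀L/R = 3.329e+04·0.0143/256 = 1.86.

(a) f₀ = 5298 Hz  (b) Q = 1.86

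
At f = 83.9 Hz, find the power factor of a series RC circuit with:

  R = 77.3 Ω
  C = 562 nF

Step 1 — Angular frequency: ω = 2π·f = 2π·83.9 = 527.2 rad/s.
Step 2 — Component impedances:
  R: Z = R = 77.3 Ω
  C: Z = 1/(jωC) = -j/(ω·C) = 0 - j3375 Ω
Step 3 — Series combination: Z_total = R + C = 77.3 - j3375 Ω = 3376∠-88.7° Ω.
Step 4 — Power factor: PF = cos(φ) = Re(Z)/|Z| = 77.3/3376 = 0.0229.
Step 5 — Type: Im(Z) = -3375 ⇒ leading (phase φ = -88.7°).

PF = 0.0229 (leading, φ = -88.7°)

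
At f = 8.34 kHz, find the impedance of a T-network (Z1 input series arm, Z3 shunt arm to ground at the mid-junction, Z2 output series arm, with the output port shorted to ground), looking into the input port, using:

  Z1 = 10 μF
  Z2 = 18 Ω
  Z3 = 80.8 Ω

Step 1 — Angular frequency: ω = 2π·f = 2π·8340 = 5.24e+04 rad/s.
Step 2 — Component impedances:
  Z1: Z = 1/(jωC) = -j/(ω·C) = 0 - j1.908 Ω
  Z2: Z = R = 18 Ω
  Z3: Z = R = 80.8 Ω
Step 3 — With the output port shorted to ground, the output series arm Z2 runs from the junction to ground; the shunt arm Z3 also runs from the junction to ground. They appear in parallel: Z3 || Z2 = 14.72 Ω.
Step 4 — Series with input arm Z1: Z_in = Z1 + (Z3 || Z2) = 14.72 - j1.908 Ω = 14.84∠-7.4° Ω.

Z = 14.72 - j1.908 Ω = 14.84∠-7.4° Ω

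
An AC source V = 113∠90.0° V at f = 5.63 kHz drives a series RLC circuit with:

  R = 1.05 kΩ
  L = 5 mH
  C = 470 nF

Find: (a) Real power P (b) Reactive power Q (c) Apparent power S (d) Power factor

Step 1 — Angular frequency: ω = 2π·f = 2π·5630 = 3.537e+04 rad/s.
Step 2 — Component impedances:
  R: Z = R = 1050 Ω
  L: Z = jωL = j·3.537e+04·0.005 = 0 + j176.9 Ω
  C: Z = 1/(jωC) = -j/(ω·C) = 0 - j60.15 Ω
Step 3 — Series combination: Z_total = R + L + C = 1050 + j116.7 Ω = 1056∠6.3° Ω.
Step 4 — Source phasor: V = 113∠90.0° V = 0 + j113 V.
Step 5 — Current: I = V / Z = 0.01182 + j0.1063 A = 0.107∠83.7° A.
Step 6 — Complex power: S = V·I* = 12.01 + j1.335 VA.
Step 7 — Real power: P = Re(S) = 12.01 W.
Step 8 — Reactive power: Q = Im(S) = 1.335 VAR.
Step 9 — Apparent power: |S| = 12.09 VA.
Step 10 — Power factor: PF = P/|S| = 0.9939 (lagging).

(a) P = 12.01 W  (b) Q = 1.335 VAR  (c) S = 12.09 VA  (d) PF = 0.9939 (lagging)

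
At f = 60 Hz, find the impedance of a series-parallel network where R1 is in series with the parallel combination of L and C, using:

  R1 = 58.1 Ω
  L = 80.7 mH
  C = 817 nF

Step 1 — Angular frequency: ω = 2π·f = 2π·60 = 377 rad/s.
Step 2 — Component impedances:
  R1: Z = R = 58.1 Ω
  L: Z = jωL = j·377·0.0807 = 0 + j30.42 Ω
  C: Z = 1/(jωC) = -j/(ω·C) = 0 - j3247 Ω
Step 3 — Parallel branch: L || C = 1/(1/L + 1/C) = 0 + j30.71 Ω.
Step 4 — Series with R1: Z_total = R1 + (L || C) = 58.1 + j30.71 Ω = 65.72∠27.9° Ω.

Z = 58.1 + j30.71 Ω = 65.72∠27.9° Ω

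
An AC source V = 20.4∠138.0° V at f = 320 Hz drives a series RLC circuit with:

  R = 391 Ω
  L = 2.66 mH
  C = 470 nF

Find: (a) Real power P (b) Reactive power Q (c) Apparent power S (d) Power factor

Step 1 — Angular frequency: ω = 2π·f = 2π·320 = 2011 rad/s.
Step 2 — Component impedances:
  R: Z = R = 391 Ω
  L: Z = jωL = j·2011·0.00266 = 0 + j5.348 Ω
  C: Z = 1/(jωC) = -j/(ω·C) = 0 - j1058 Ω
Step 3 — Series combination: Z_total = R + L + C = 391 - j1053 Ω = 1123∠-69.6° Ω.
Step 4 — Source phasor: V = 20.4∠138.0° V = -15.16 + j13.65 V.
Step 5 — Current: I = V / Z = -0.01609 - j0.008423 A = 0.01816∠-152.4° A.
Step 6 — Complex power: S = V·I* = 0.129 - j0.3474 VA.
Step 7 — Real power: P = Re(S) = 0.129 W.
Step 8 — Reactive power: Q = Im(S) = -0.3474 VAR.
Step 9 — Apparent power: |S| = 0.3705 VA.
Step 10 — Power factor: PF = P/|S| = 0.3481 (leading).

(a) P = 0.129 W  (b) Q = -0.3474 VAR  (c) S = 0.3705 VA  (d) PF = 0.3481 (leading)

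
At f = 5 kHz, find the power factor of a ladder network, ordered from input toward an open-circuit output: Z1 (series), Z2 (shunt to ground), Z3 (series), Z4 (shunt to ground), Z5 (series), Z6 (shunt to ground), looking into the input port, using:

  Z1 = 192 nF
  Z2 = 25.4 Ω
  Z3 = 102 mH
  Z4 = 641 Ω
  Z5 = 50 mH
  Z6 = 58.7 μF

Step 1 — Angular frequency: ω = 2π·f = 2π·5000 = 3.142e+04 rad/s.
Step 2 — Component impedances:
  Z1: Z = 1/(jωC) = -j/(ω·C) = 0 - j165.8 Ω
  Z2: Z = R = 25.4 Ω
  Z3: Z = jωL = j·3.142e+04·0.102 = 0 + j3204 Ω
  Z4: Z = R = 641 Ω
  Z5: Z = jωL = j·3.142e+04·0.05 = 0 + j1571 Ω
  Z6: Z = 1/(jωC) = -j/(ω·C) = 0 - j0.5423 Ω
Step 3 — Ladder network (open output): work backward from the far end, alternating series and parallel combinations. Z_in = 25.37 - j165.6 Ω = 167.5∠-81.3° Ω.
Step 4 — Power factor: PF = cos(φ) = Re(Z)/|Z| = 25.369/167.54 = 0.1514.
Step 5 — Type: Im(Z) = -165.6 ⇒ leading (phase φ = -81.3°).

PF = 0.1514 (leading, φ = -81.3°)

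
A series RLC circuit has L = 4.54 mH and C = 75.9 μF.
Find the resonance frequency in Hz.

Step 1 — Resonance condition Im(Z)=0 gives ω₀ = 1/√(LC).
Step 2 — ω₀ = 1/√(0.00454·7.59e-05) = 1704 rad/s.
Step 3 — f₀ = ω₀/(2π) = 271.1 Hz.

f₀ = 271.1 Hz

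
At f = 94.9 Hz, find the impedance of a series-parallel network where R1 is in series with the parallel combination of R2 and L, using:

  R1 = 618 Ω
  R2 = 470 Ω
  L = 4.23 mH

Step 1 — Angular frequency: ω = 2π·f = 2π·94.9 = 596.3 rad/s.
Step 2 — Component impedances:
  R1: Z = R = 618 Ω
  R2: Z = R = 470 Ω
  L: Z = jωL = j·596.3·0.00423 = 0 + j2.522 Ω
Step 3 — Parallel branch: R2 || L = 1/(1/R2 + 1/L) = 0.01354 + j2.522 Ω.
Step 4 — Series with R1: Z_total = R1 + (R2 || L) = 618 + j2.522 Ω = 618∠0.2° Ω.

Z = 618 + j2.522 Ω = 618∠0.2° Ω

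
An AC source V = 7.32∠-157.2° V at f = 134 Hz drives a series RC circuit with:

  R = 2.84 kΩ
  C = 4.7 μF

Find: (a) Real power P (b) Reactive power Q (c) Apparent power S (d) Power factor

Step 1 — Angular frequency: ω = 2π·f = 2π·134 = 841.9 rad/s.
Step 2 — Component impedances:
  R: Z = R = 2840 Ω
  C: Z = 1/(jωC) = -j/(ω·C) = 0 - j252.7 Ω
Step 3 — Series combination: Z_total = R + C = 2840 - j252.7 Ω = 2851∠-5.1° Ω.
Step 4 — Source phasor: V = 7.32∠-157.2° V = -6.748 - j2.837 V.
Step 5 — Current: I = V / Z = -0.002269 - j0.001201 A = 0.002567∠-152.1° A.
Step 6 — Complex power: S = V·I* = 0.01872 - j0.001666 VA.
Step 7 — Real power: P = Re(S) = 0.01872 W.
Step 8 — Reactive power: Q = Im(S) = -0.001666 VAR.
Step 9 — Apparent power: |S| = 0.01879 VA.
Step 10 — Power factor: PF = P/|S| = 0.9961 (leading).

(a) P = 0.01872 W  (b) Q = -0.001666 VAR  (c) S = 0.01879 VA  (d) PF = 0.9961 (leading)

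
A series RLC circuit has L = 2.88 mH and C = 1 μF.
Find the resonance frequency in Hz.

Step 1 — Resonance condition Im(Z)=0 gives ω₀ = 1/√(LC).
Step 2 — ω₀ = 1/√(0.00288·1e-06) = 1.863e+04 rad/s.
Step 3 — f₀ = ω₀/(2π) = 2966 Hz.

f₀ = 2966 Hz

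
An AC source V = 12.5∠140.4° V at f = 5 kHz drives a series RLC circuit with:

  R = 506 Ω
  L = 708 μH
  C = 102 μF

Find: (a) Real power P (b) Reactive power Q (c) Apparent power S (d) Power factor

Step 1 — Angular frequency: ω = 2π·f = 2π·5000 = 3.142e+04 rad/s.
Step 2 — Component impedances:
  R: Z = R = 506 Ω
  L: Z = jωL = j·3.142e+04·0.000708 = 0 + j22.24 Ω
  C: Z = 1/(jωC) = -j/(ω·C) = 0 - j0.3121 Ω
Step 3 — Series combination: Z_total = R + L + C = 506 + j21.93 Ω = 506.5∠2.5° Ω.
Step 4 — Source phasor: V = 12.5∠140.4° V = -9.631 + j7.968 V.
Step 5 — Current: I = V / Z = -0.01832 + j0.01654 A = 0.02468∠137.9° A.
Step 6 — Complex power: S = V·I* = 0.3082 + j0.01336 VA.
Step 7 — Real power: P = Re(S) = 0.3082 W.
Step 8 — Reactive power: Q = Im(S) = 0.01336 VAR.
Step 9 — Apparent power: |S| = 0.3085 VA.
Step 10 — Power factor: PF = P/|S| = 0.9991 (lagging).

(a) P = 0.3082 W  (b) Q = 0.01336 VAR  (c) S = 0.3085 VA  (d) PF = 0.9991 (lagging)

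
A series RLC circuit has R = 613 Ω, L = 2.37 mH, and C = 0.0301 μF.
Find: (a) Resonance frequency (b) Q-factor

Step 1 — Resonance condition Im(Z)=0 gives ω₀ = 1/√(LC).
Step 2 — ω₀ = 1/√(0.00237·3.01e-08) = 1.184e+05 rad/s.
Step 3 — f₀ = ω₀/(2π) = 1.884e+04 Hz.
Step 4 — Series Q: Q = ω₀L/R = 1.184e+05·0.00237/613 = 0.4578.

(a) f₀ = 1.884e+04 Hz  (b) Q = 0.4578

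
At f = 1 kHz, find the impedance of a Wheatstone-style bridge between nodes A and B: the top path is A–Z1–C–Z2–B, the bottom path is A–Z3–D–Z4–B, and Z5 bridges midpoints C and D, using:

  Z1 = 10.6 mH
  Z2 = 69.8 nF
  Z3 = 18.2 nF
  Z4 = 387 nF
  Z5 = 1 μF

Step 1 — Angular frequency: ω = 2π·f = 2π·1000 = 6283 rad/s.
Step 2 — Component impedances:
  Z1: Z = jωL = j·6283·0.0106 = 0 + j66.6 Ω
  Z2: Z = 1/(jωC) = -j/(ω·C) = 0 - j2280 Ω
  Z3: Z = 1/(jωC) = -j/(ω·C) = 0 - j8745 Ω
  Z4: Z = 1/(jωC) = -j/(ω·C) = 0 - j411.3 Ω
  Z5: Z = 1/(jωC) = -j/(ω·C) = 0 - j159.2 Ω
Step 3 — Bridge requires nodal analysis (the Z5 bridge couples midpoints C and D, so the two paths cannot be reduced to a simple series/parallel combination). Setting node B to ground and injecting 1 A at node A, the 3-node admittance system at A, C, D solves to V_A = Z_AB = 0 - j389.2 Ω = 389.2∠-90.0° Ω.

Z = 0 - j389.2 Ω = 389.2∠-90.0° Ω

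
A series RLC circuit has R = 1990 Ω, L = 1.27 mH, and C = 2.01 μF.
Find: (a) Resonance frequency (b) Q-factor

Step 1 — Resonance condition Im(Z)=0 gives ω₀ = 1/√(LC).
Step 2 — ω₀ = 1/√(0.00127·2.01e-06) = 1.979e+04 rad/s.
Step 3 — f₀ = ω₀/(2π) = 3150 Hz.
Step 4 — Series Q: Q = ω₀L/R = 1.979e+04·0.00127/1990 = 0.01263.

(a) f₀ = 3150 Hz  (b) Q = 0.01263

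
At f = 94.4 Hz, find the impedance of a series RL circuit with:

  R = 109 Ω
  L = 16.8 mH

Step 1 — Angular frequency: ω = 2π·f = 2π·94.4 = 593.1 rad/s.
Step 2 — Component impedances:
  R: Z = R = 109 Ω
  L: Z = jωL = j·593.1·0.0168 = 0 + j9.965 Ω
Step 3 — Series combination: Z_total = R + L = 109 + j9.965 Ω = 109.5∠5.2° Ω.

Z = 109 + j9.965 Ω = 109.5∠5.2° Ω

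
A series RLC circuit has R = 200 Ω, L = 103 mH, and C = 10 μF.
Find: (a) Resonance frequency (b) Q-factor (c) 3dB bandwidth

Step 1 — Resonance condition Im(Z)=0 gives ω₀ = 1/√(LC).
Step 2 — ω₀ = 1/√(0.103·1e-05) = 985.3 rad/s.
Step 3 — f₀ = ω₀/(2π) = 156.8 Hz.
Step 4 — Series Q: Q = ω₀L/R = 985.3·0.103/200 = 0.5074.
Step 5 — 3dB bandwidth: Δω = ω₀/Q = 1942 rad/s; BW = Δω/(2π) = 309 Hz.

(a) f₀ = 156.8 Hz  (b) Q = 0.5074  (c) BW = 309 Hz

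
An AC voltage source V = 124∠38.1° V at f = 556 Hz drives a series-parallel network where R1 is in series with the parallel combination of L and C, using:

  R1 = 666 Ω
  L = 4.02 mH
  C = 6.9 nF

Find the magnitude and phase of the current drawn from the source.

Step 1 — Angular frequency: ω = 2π·f = 2π·556 = 3493 rad/s.
Step 2 — Component impedances:
  R1: Z = R = 666 Ω
  L: Z = jωL = j·3493·0.00402 = 0 + j14.04 Ω
  C: Z = 1/(jωC) = -j/(ω·C) = 0 - j4.149e+04 Ω
Step 3 — Parallel branch: L || C = 1/(1/L + 1/C) = 0 + j14.05 Ω.
Step 4 — Series with R1: Z_total = R1 + (L || C) = 666 + j14.05 Ω = 666.1∠1.2° Ω.
Step 5 — Source phasor: V = 124∠38.1° V = 97.58 + j76.51 V.
Step 6 — Ohm's law: I = V / Z_total = (97.58 + j76.51) / (666 + j14.05) = 0.1489 + j0.1117 A.
Step 7 — Convert to polar: |I| = 0.1861 A, ∠I = 36.9°.

I = 0.1861∠36.9° A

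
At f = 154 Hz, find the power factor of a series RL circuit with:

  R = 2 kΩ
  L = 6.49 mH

Step 1 — Angular frequency: ω = 2π·f = 2π·154 = 967.6 rad/s.
Step 2 — Component impedances:
  R: Z = R = 2000 Ω
  L: Z = jωL = j·967.6·0.00649 = 0 + j6.28 Ω
Step 3 — Series combination: Z_total = R + L = 2000 + j6.28 Ω = 2000∠0.2° Ω.
Step 4 — Power factor: PF = cos(φ) = Re(Z)/|Z| = 2000/2000 = 1.
Step 5 — Type: Im(Z) = 6.28 ⇒ lagging (phase φ = 0.2°).

PF = 1 (lagging, φ = 0.2°)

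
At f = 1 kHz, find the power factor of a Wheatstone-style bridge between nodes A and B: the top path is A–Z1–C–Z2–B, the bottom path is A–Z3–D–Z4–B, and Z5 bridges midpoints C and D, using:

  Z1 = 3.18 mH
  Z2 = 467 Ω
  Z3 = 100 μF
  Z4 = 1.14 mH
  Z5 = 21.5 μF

Step 1 — Angular frequency: ω = 2π·f = 2π·1000 = 6283 rad/s.
Step 2 — Component impedances:
  Z1: Z = jωL = j·6283·0.00318 = 0 + j19.98 Ω
  Z2: Z = R = 467 Ω
  Z3: Z = 1/(jωC) = -j/(ω·C) = 0 - j1.592 Ω
  Z4: Z = jωL = j·6283·0.00114 = 0 + j7.163 Ω
  Z5: Z = 1/(jωC) = -j/(ω·C) = 0 - j7.403 Ω
Step 3 — Bridge requires nodal analysis (the Z5 bridge couples midpoints C and D, so the two paths cannot be reduced to a simple series/parallel combination). Setting node B to ground and injecting 1 A at node A, the 3-node admittance system at A, C, D solves to V_A = Z_AB = 0.1452 + j5.342 Ω = 5.344∠88.4° Ω.
Step 4 — Power factor: PF = cos(φ) = Re(Z)/|Z| = 0.1452/5.344 = 0.02717.
Step 5 — Type: Im(Z) = 5.342 ⇒ lagging (phase φ = 88.4°).

PF = 0.02717 (lagging, φ = 88.4°)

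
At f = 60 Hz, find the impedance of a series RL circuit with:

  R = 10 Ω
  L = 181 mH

Step 1 — Angular frequency: ω = 2π·f = 2π·60 = 377 rad/s.
Step 2 — Component impedances:
  R: Z = R = 10 Ω
  L: Z = jωL = j·377·0.181 = 0 + j68.24 Ω
Step 3 — Series combination: Z_total = R + L = 10 + j68.24 Ω = 68.96∠81.7° Ω.

Z = 10 + j68.24 Ω = 68.96∠81.7° Ω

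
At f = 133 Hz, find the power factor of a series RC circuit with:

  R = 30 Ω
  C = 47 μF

Step 1 — Angular frequency: ω = 2π·f = 2π·133 = 835.7 rad/s.
Step 2 — Component impedances:
  R: Z = R = 30 Ω
  C: Z = 1/(jωC) = -j/(ω·C) = 0 - j25.46 Ω
Step 3 — Series combination: Z_total = R + C = 30 - j25.46 Ω = 39.35∠-40.3° Ω.
Step 4 — Power factor: PF = cos(φ) = Re(Z)/|Z| = 30/39.35 = 0.7624.
Step 5 — Type: Im(Z) = -25.46 ⇒ leading (phase φ = -40.3°).

PF = 0.7624 (leading, φ = -40.3°)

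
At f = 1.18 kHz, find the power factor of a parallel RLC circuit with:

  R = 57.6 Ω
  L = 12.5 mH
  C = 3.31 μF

Step 1 — Angular frequency: ω = 2π·f = 2π·1180 = 7414 rad/s.
Step 2 — Component impedances:
  R: Z = R = 57.6 Ω
  L: Z = jωL = j·7414·0.0125 = 0 + j92.68 Ω
  C: Z = 1/(jωC) = -j/(ω·C) = 0 - j40.75 Ω
Step 3 — Parallel combination: 1/Z_total = 1/R + 1/L + 1/C; Z_total = 35.4 - j28.03 Ω = 45.15∠-38.4° Ω.
Step 4 — Power factor: PF = cos(φ) = Re(Z)/|Z| = 35.395/45.153 = 0.7839.
Step 5 — Type: Im(Z) = -28.03 ⇒ leading (phase φ = -38.4°).

PF = 0.7839 (leading, φ = -38.4°)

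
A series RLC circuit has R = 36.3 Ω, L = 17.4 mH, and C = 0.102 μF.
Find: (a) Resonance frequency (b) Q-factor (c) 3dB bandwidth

Step 1 — Resonance condition Im(Z)=0 gives ω₀ = 1/√(LC).
Step 2 — ω₀ = 1/√(0.0174·1.02e-07) = 2.374e+04 rad/s.
Step 3 — f₀ = ω₀/(2π) = 3778 Hz.
Step 4 — Series Q: Q = ω₀L/R = 2.374e+04·0.0174/36.3 = 11.38.
Step 5 — 3dB bandwidth: Δω = ω₀/Q = 2086 rad/s; BW = Δω/(2π) = 332 Hz.

(a) f₀ = 3778 Hz  (b) Q = 11.38  (c) BW = 332 Hz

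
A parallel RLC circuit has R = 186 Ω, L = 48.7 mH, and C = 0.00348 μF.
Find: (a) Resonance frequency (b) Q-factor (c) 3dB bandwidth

Step 1 — Resonance: ω₀ = 1/√(LC) = 1/√(0.0487·3.48e-09) = 7.681e+04 rad/s.
Step 2 — f₀ = ω₀/(2π) = 1.223e+04 Hz.
Step 3 — Parallel Q: Q = R/(ω₀L) = 186/(7.681e+04·0.0487) = 0.04972.
Step 4 — Bandwidth: Δω = ω₀/Q = 1.545e+06 rad/s; BW = Δω/(2π) = 2.459e+05 Hz.

(a) f₀ = 1.223e+04 Hz  (b) Q = 0.04972  (c) BW = 2.459e+05 Hz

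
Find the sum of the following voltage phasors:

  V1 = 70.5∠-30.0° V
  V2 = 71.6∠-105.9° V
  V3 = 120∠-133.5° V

Step 1 — Convert each phasor to rectangular form:
  V1 = 70.5·(cos(-30.0°) + j·sin(-30.0°)) = 61.05 - j35.25 V
  V2 = 71.6·(cos(-105.9°) + j·sin(-105.9°)) = -19.62 - j68.86 V
  V3 = 120·(cos(-133.5°) + j·sin(-133.5°)) = -82.6 - j87.04 V
Step 2 — Sum components: V_total = -41.16 - j191.2 V.
Step 3 — Convert to polar: |V_total| = 195.5 V, ∠V_total = -102.2°.

V_total = 195.5∠-102.2° V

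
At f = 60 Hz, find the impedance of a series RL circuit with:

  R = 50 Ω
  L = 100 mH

Step 1 — Angular frequency: ω = 2π·f = 2π·60 = 377 rad/s.
Step 2 — Component impedances:
  R: Z = R = 50 Ω
  L: Z = jωL = j·377·0.1 = 0 + j37.7 Ω
Step 3 — Series combination: Z_total = R + L = 50 + j37.7 Ω = 62.62∠37.0° Ω.

Z = 50 + j37.7 Ω = 62.62∠37.0° Ω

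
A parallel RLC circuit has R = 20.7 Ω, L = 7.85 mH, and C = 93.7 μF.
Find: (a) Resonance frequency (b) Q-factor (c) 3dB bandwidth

Step 1 — Resonance: ω₀ = 1/√(LC) = 1/√(0.00785·9.37e-05) = 1166 rad/s.
Step 2 — f₀ = ω₀/(2π) = 185.6 Hz.
Step 3 — Parallel Q: Q = R/(ω₀L) = 20.7/(1166·0.00785) = 2.262.
Step 4 — Bandwidth: Δω = ω₀/Q = 515.6 rad/s; BW = Δω/(2π) = 82.06 Hz.

(a) f₀ = 185.6 Hz  (b) Q = 2.262  (c) BW = 82.06 Hz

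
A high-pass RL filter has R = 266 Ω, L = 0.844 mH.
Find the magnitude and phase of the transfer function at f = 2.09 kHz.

Step 1 — Angular frequency: ω = 2π·2090 = 1.313e+04 rad/s.
Step 2 — Transfer function: H(jω) = jωL/(R + jωL).
Step 3 — Numerator jωL = j·11.08; denominator R + jωL = 266 + j11.08.
Step 4 — H = 0.001733 + j0.04159.
Step 5 — Magnitude: |H| = 0.04163 (-27.6 dB); phase: φ = 87.6°.

|H| = 0.04163 (-27.6 dB), φ = 87.6°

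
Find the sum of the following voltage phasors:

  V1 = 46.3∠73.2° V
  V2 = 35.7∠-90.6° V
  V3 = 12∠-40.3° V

Step 1 — Convert each phasor to rectangular form:
  V1 = 46.3·(cos(73.2°) + j·sin(73.2°)) = 13.38 + j44.32 V
  V2 = 35.7·(cos(-90.6°) + j·sin(-90.6°)) = -0.3738 - j35.7 V
  V3 = 12·(cos(-40.3°) + j·sin(-40.3°)) = 9.152 - j7.761 V
Step 2 — Sum components: V_total = 22.16 + j0.8644 V.
Step 3 — Convert to polar: |V_total| = 22.18 V, ∠V_total = 2.2°.

V_total = 22.18∠2.2° V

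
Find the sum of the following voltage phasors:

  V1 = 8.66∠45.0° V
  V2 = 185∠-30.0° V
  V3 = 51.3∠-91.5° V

Step 1 — Convert each phasor to rectangular form:
  V1 = 8.66·(cos(45.0°) + j·sin(45.0°)) = 6.124 + j6.124 V
  V2 = 185·(cos(-30.0°) + j·sin(-30.0°)) = 160.2 - j92.5 V
  V3 = 51.3·(cos(-91.5°) + j·sin(-91.5°)) = -1.343 - j51.28 V
Step 2 — Sum components: V_total = 165 - j137.7 V.
Step 3 — Convert to polar: |V_total| = 214.9 V, ∠V_total = -39.8°.

V_total = 214.9∠-39.8° V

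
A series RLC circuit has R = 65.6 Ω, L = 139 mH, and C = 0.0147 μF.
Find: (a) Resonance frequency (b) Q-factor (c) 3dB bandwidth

Step 1 — Resonance: ω₀ = 1/√(LC) = 1/√(0.139·1.47e-08) = 2.212e+04 rad/s.
Step 2 — f₀ = ω₀/(2π) = 3521 Hz.
Step 3 — Series Q: Q = ω₀L/R = 2.212e+04·0.139/65.6 = 46.88.
Step 4 — Bandwidth: Δω = ω₀/Q = 471.9 rad/s; BW = Δω/(2π) = 75.11 Hz.

(a) f₀ = 3521 Hz  (b) Q = 46.88  (c) BW = 75.11 Hz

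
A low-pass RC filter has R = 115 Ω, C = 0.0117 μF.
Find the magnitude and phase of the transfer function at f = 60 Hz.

Step 1 — Angular frequency: ω = 2π·60 = 377 rad/s.
Step 2 — Transfer function: H(jω) = 1/(1 + jωRC).
Step 3 — Denominator: 1 + jωRC = 1 + j·377·115·1.17e-08 = 1 + j0.0005072.
Step 4 — H = 1 - j0.0005072.
Step 5 — Magnitude: |H| = 1 (-0.0 dB); phase: φ = -0.0°.

|H| = 1 (-0.0 dB), φ = -0.0°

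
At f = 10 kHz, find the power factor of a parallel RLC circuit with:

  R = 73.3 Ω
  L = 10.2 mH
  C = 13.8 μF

Step 1 — Angular frequency: ω = 2π·f = 2π·1e+04 = 6.283e+04 rad/s.
Step 2 — Component impedances:
  R: Z = R = 73.3 Ω
  L: Z = jωL = j·6.283e+04·0.0102 = 0 + j640.9 Ω
  C: Z = 1/(jωC) = -j/(ω·C) = 0 - j1.153 Ω
Step 3 — Parallel combination: 1/Z_total = 1/R + 1/L + 1/C; Z_total = 0.01821 - j1.155 Ω = 1.155∠-89.1° Ω.
Step 4 — Power factor: PF = cos(φ) = Re(Z)/|Z| = 0.018207/1.1552 = 0.01576.
Step 5 — Type: Im(Z) = -1.155 ⇒ leading (phase φ = -89.1°).

PF = 0.01576 (leading, φ = -89.1°)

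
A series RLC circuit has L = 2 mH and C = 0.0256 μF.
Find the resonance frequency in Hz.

Step 1 — Resonance condition Im(Z)=0 gives ω₀ = 1/√(LC).
Step 2 — ω₀ = 1/√(0.002·2.56e-08) = 1.398e+05 rad/s.
Step 3 — f₀ = ω₀/(2π) = 2.224e+04 Hz.

f₀ = 2.224e+04 Hz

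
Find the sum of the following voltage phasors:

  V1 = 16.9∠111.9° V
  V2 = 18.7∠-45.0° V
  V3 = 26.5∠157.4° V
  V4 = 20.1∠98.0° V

Step 1 — Convert each phasor to rectangular form:
  V1 = 16.9·(cos(111.9°) + j·sin(111.9°)) = -6.303 + j15.68 V
  V2 = 18.7·(cos(-45.0°) + j·sin(-45.0°)) = 13.22 - j13.22 V
  V3 = 26.5·(cos(157.4°) + j·sin(157.4°)) = -24.47 + j10.18 V
  V4 = 20.1·(cos(98.0°) + j·sin(98.0°)) = -2.797 + j19.9 V
Step 2 — Sum components: V_total = -20.34 + j32.55 V.
Step 3 — Convert to polar: |V_total| = 38.38 V, ∠V_total = 122.0°.

V_total = 38.38∠122.0° V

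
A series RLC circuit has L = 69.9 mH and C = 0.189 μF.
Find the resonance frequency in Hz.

Step 1 — Resonance condition Im(Z)=0 gives ω₀ = 1/√(LC).
Step 2 — ω₀ = 1/√(0.0699·1.89e-07) = 8700 rad/s.
Step 3 — f₀ = ω₀/(2π) = 1385 Hz.

f₀ = 1385 Hz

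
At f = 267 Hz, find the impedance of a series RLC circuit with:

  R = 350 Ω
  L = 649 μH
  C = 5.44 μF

Step 1 — Angular frequency: ω = 2π·f = 2π·267 = 1678 rad/s.
Step 2 — Component impedances:
  R: Z = R = 350 Ω
  L: Z = jωL = j·1678·0.000649 = 0 + j1.089 Ω
  C: Z = 1/(jωC) = -j/(ω·C) = 0 - j109.6 Ω
Step 3 — Series combination: Z_total = R + L + C = 350 - j108.5 Ω = 366.4∠-17.2° Ω.

Z = 350 - j108.5 Ω = 366.4∠-17.2° Ω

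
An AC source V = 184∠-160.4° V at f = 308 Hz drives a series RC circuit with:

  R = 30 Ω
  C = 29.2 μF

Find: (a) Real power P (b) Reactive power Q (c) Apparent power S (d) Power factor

Step 1 — Angular frequency: ω = 2π·f = 2π·308 = 1935 rad/s.
Step 2 — Component impedances:
  R: Z = R = 30 Ω
  C: Z = 1/(jωC) = -j/(ω·C) = 0 - j17.7 Ω
Step 3 — Series combination: Z_total = R + C = 30 - j17.7 Ω = 34.83∠-30.5° Ω.
Step 4 — Source phasor: V = 184∠-160.4° V = -173.3 - j61.72 V.
Step 5 — Current: I = V / Z = -3.386 - j4.055 A = 5.283∠-129.9° A.
Step 6 — Complex power: S = V·I* = 837.2 - j493.9 VA.
Step 7 — Real power: P = Re(S) = 837.2 W.
Step 8 — Reactive power: Q = Im(S) = -493.9 VAR.
Step 9 — Apparent power: |S| = 972 VA.
Step 10 — Power factor: PF = P/|S| = 0.8613 (leading).

(a) P = 837.2 W  (b) Q = -493.9 VAR  (c) S = 972 VA  (d) PF = 0.8613 (leading)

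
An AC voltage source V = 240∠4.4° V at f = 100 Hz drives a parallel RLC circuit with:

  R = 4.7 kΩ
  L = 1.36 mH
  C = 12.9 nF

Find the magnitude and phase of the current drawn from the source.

Step 1 — Angular frequency: ω = 2π·f = 2π·100 = 628.3 rad/s.
Step 2 — Component impedances:
  R: Z = R = 4700 Ω
  L: Z = jωL = j·628.3·0.00136 = 0 + j0.8545 Ω
  C: Z = 1/(jωC) = -j/(ω·C) = 0 - j1.234e+05 Ω
Step 3 — Parallel combination: 1/Z_total = 1/R + 1/L + 1/C; Z_total = 0.0001554 + j0.8545 Ω = 0.8545∠90.0° Ω.
Step 4 — Source phasor: V = 240∠4.4° V = 239.3 + j18.41 V.
Step 5 — Ohm's law: I = V / Z_total = (239.3 + j18.41) / (0.0001554 + j0.8545) = 21.6 - j280 A.
Step 6 — Convert to polar: |I| = 280.9 A, ∠I = -85.6°.

I = 280.9∠-85.6° A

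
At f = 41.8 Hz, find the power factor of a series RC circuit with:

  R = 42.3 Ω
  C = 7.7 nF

Step 1 — Angular frequency: ω = 2π·f = 2π·41.8 = 262.6 rad/s.
Step 2 — Component impedances:
  R: Z = R = 42.3 Ω
  C: Z = 1/(jωC) = -j/(ω·C) = 0 - j4.945e+05 Ω
Step 3 — Series combination: Z_total = R + C = 42.3 - j4.945e+05 Ω = 4.945e+05∠-90.0° Ω.
Step 4 — Power factor: PF = cos(φ) = Re(Z)/|Z| = 42.3/4.945e+05 = 8.554e-05.
Step 5 — Type: Im(Z) = -4.945e+05 ⇒ leading (phase φ = -90.0°).

PF = 8.554e-05 (leading, φ = -90.0°)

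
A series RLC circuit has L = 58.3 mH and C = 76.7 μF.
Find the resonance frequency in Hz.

Step 1 — Resonance condition Im(Z)=0 gives ω₀ = 1/√(LC).
Step 2 — ω₀ = 1/√(0.0583·7.67e-05) = 472.9 rad/s.
Step 3 — f₀ = ω₀/(2π) = 75.26 Hz.

f₀ = 75.26 Hz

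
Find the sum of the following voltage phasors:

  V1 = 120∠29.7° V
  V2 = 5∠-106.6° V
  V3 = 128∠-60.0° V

Step 1 — Convert each phasor to rectangular form:
  V1 = 120·(cos(29.7°) + j·sin(29.7°)) = 104.2 + j59.46 V
  V2 = 5·(cos(-106.6°) + j·sin(-106.6°)) = -1.428 - j4.792 V
  V3 = 128·(cos(-60.0°) + j·sin(-60.0°)) = 64 - j110.9 V
Step 2 — Sum components: V_total = 166.8 - j56.19 V.
Step 3 — Convert to polar: |V_total| = 176 V, ∠V_total = -18.6°.

V_total = 176∠-18.6° V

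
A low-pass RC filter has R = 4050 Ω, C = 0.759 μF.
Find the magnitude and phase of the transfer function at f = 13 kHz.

Step 1 — Angular frequency: ω = 2π·1.3e+04 = 8.168e+04 rad/s.
Step 2 — Transfer function: H(jω) = 1/(1 + jωRC).
Step 3 — Denominator: 1 + jωRC = 1 + j·8.168e+04·4050·7.59e-07 = 1 + j251.1.
Step 4 — H = 1.586e-05 - j0.003983.
Step 5 — Magnitude: |H| = 0.003983 (-48.0 dB); phase: φ = -89.8°.

|H| = 0.003983 (-48.0 dB), φ = -89.8°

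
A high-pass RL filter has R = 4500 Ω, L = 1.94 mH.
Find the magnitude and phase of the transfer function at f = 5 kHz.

Step 1 — Angular frequency: ω = 2π·5000 = 3.142e+04 rad/s.
Step 2 — Transfer function: H(jω) = jωL/(R + jωL).
Step 3 — Numerator jωL = j·60.95; denominator R + jωL = 4500 + j60.95.
Step 4 — H = 0.0001834 + j0.01354.
Step 5 — Magnitude: |H| = 0.01354 (-37.4 dB); phase: φ = 89.2°.

|H| = 0.01354 (-37.4 dB), φ = 89.2°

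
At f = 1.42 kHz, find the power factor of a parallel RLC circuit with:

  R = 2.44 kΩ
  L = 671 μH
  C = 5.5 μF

Step 1 — Angular frequency: ω = 2π·f = 2π·1420 = 8922 rad/s.
Step 2 — Component impedances:
  R: Z = R = 2440 Ω
  L: Z = jωL = j·8922·0.000671 = 0 + j5.987 Ω
  C: Z = 1/(jωC) = -j/(ω·C) = 0 - j20.38 Ω
Step 3 — Parallel combination: 1/Z_total = 1/R + 1/L + 1/C; Z_total = 0.02945 + j8.477 Ω = 8.477∠89.8° Ω.
Step 4 — Power factor: PF = cos(φ) = Re(Z)/|Z| = 0.02945/8.477 = 0.003474.
Step 5 — Type: Im(Z) = 8.477 ⇒ lagging (phase φ = 89.8°).

PF = 0.003474 (lagging, φ = 89.8°)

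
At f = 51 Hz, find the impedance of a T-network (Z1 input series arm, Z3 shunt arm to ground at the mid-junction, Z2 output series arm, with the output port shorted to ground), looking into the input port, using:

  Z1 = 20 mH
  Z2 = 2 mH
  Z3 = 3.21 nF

Step 1 — Angular frequency: ω = 2π·f = 2π·51 = 320.4 rad/s.
Step 2 — Component impedances:
  Z1: Z = jωL = j·320.4·0.02 = 0 + j6.409 Ω
  Z2: Z = jωL = j·320.4·0.002 = 0 + j0.6409 Ω
  Z3: Z = 1/(jωC) = -j/(ω·C) = 0 - j9.722e+05 Ω
Step 3 — With the output port shorted to ground, the output series arm Z2 runs from the junction to ground; the shunt arm Z3 also runs from the junction to ground. They appear in parallel: Z3 || Z2 = 0 + j0.6409 Ω.
Step 4 — Series with input arm Z1: Z_in = Z1 + (Z3 || Z2) = 0 + j7.05 Ω = 7.05∠90.0° Ω.

Z = 0 + j7.05 Ω = 7.05∠90.0° Ω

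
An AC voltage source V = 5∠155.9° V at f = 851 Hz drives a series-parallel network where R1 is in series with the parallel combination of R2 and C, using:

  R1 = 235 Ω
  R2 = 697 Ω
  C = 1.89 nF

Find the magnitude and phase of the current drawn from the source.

Step 1 — Angular frequency: ω = 2π·f = 2π·851 = 5347 rad/s.
Step 2 — Component impedances:
  R1: Z = R = 235 Ω
  R2: Z = R = 697 Ω
  C: Z = 1/(jωC) = -j/(ω·C) = 0 - j9.895e+04 Ω
Step 3 — Parallel branch: R2 || C = 1/(1/R2 + 1/C) = 697 - j4.909 Ω.
Step 4 — Series with R1: Z_total = R1 + (R2 || C) = 932 - j4.909 Ω = 932∠-0.3° Ω.
Step 5 — Source phasor: V = 5∠155.9° V = -4.564 + j2.042 V.
Step 6 — Ohm's law: I = V / Z_total = (-4.564 + j2.042) / (932 - j4.909) = -0.004909 + j0.002165 A.
Step 7 — Convert to polar: |I| = 0.005365 A, ∠I = 156.2°.

I = 0.005365∠156.2° A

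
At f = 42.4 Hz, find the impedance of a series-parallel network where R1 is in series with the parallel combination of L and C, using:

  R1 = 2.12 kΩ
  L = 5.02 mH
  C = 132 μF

Step 1 — Angular frequency: ω = 2π·f = 2π·42.4 = 266.4 rad/s.
Step 2 — Component impedances:
  R1: Z = R = 2120 Ω
  L: Z = jωL = j·266.4·0.00502 = 0 + j1.337 Ω
  C: Z = 1/(jωC) = -j/(ω·C) = 0 - j28.44 Ω
Step 3 — Parallel branch: L || C = 1/(1/L + 1/C) = 0 + j1.403 Ω.
Step 4 — Series with R1: Z_total = R1 + (L || C) = 2120 + j1.403 Ω = 2120∠0.0° Ω.

Z = 2120 + j1.403 Ω = 2120∠0.0° Ω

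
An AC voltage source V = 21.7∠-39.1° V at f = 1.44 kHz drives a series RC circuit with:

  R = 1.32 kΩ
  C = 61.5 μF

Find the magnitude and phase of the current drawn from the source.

Step 1 — Angular frequency: ω = 2π·f = 2π·1440 = 9048 rad/s.
Step 2 — Component impedances:
  R: Z = R = 1320 Ω
  C: Z = 1/(jωC) = -j/(ω·C) = 0 - j1.797 Ω
Step 3 — Series combination: Z_total = R + C = 1320 - j1.797 Ω = 1320∠-0.1° Ω.
Step 4 — Source phasor: V = 21.7∠-39.1° V = 16.84 - j13.69 V.
Step 5 — Ohm's law: I = V / Z_total = (16.84 - j13.69) / (1320 - j1.797) = 0.01277 - j0.01035 A.
Step 6 — Convert to polar: |I| = 0.01644 A, ∠I = -39.0°.

I = 0.01644∠-39.0° A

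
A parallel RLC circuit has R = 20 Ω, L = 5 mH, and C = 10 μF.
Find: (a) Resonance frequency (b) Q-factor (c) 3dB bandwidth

Step 1 — Resonance: ω₀ = 1/√(LC) = 1/√(0.005·1e-05) = 4472 rad/s.
Step 2 — f₀ = ω₀/(2π) = 711.8 Hz.
Step 3 — Parallel Q: Q = R/(ω₀L) = 20/(4472·0.005) = 0.8944.
Step 4 — Bandwidth: Δω = ω₀/Q = 5000 rad/s; BW = Δω/(2π) = 795.8 Hz.

(a) f₀ = 711.8 Hz  (b) Q = 0.8944  (c) BW = 795.8 Hz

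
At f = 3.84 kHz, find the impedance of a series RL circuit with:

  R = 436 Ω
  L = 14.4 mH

Step 1 — Angular frequency: ω = 2π·f = 2π·3840 = 2.413e+04 rad/s.
Step 2 — Component impedances:
  R: Z = R = 436 Ω
  L: Z = jωL = j·2.413e+04·0.0144 = 0 + j347.4 Ω
Step 3 — Series combination: Z_total = R + L = 436 + j347.4 Ω = 557.5∠38.6° Ω.

Z = 436 + j347.4 Ω = 557.5∠38.6° Ω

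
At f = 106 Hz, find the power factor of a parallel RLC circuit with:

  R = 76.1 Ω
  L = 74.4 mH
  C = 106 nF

Step 1 — Angular frequency: ω = 2π·f = 2π·106 = 666 rad/s.
Step 2 — Component impedances:
  R: Z = R = 76.1 Ω
  L: Z = jωL = j·666·0.0744 = 0 + j49.55 Ω
  C: Z = 1/(jωC) = -j/(ω·C) = 0 - j1.416e+04 Ω
Step 3 — Parallel combination: 1/Z_total = 1/R + 1/L + 1/C; Z_total = 22.77 + j34.85 Ω = 41.63∠56.8° Ω.
Step 4 — Power factor: PF = cos(φ) = Re(Z)/|Z| = 22.77/41.63 = 0.547.
Step 5 — Type: Im(Z) = 34.85 ⇒ lagging (phase φ = 56.8°).

PF = 0.547 (lagging, φ = 56.8°)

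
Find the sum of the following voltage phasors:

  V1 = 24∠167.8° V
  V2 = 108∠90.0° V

Step 1 — Convert each phasor to rectangular form:
  V1 = 24·(cos(167.8°) + j·sin(167.8°)) = -23.46 + j5.072 V
  V2 = 108·(cos(90.0°) + j·sin(90.0°)) = 0 + j108 V
Step 2 — Sum components: V_total = -23.46 + j113.1 V.
Step 3 — Convert to polar: |V_total| = 115.5 V, ∠V_total = 101.7°.

V_total = 115.5∠101.7° V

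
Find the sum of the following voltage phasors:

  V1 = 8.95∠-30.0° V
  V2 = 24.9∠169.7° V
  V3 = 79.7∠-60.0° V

Step 1 — Convert each phasor to rectangular form:
  V1 = 8.95·(cos(-30.0°) + j·sin(-30.0°)) = 7.751 - j4.475 V
  V2 = 24.9·(cos(169.7°) + j·sin(169.7°)) = -24.5 + j4.452 V
  V3 = 79.7·(cos(-60.0°) + j·sin(-60.0°)) = 39.85 - j69.02 V
Step 2 — Sum components: V_total = 23.1 - j69.05 V.
Step 3 — Convert to polar: |V_total| = 72.81 V, ∠V_total = -71.5°.

V_total = 72.81∠-71.5° V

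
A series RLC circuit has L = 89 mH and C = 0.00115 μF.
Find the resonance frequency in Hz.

Step 1 — Resonance condition Im(Z)=0 gives ω₀ = 1/√(LC).
Step 2 — ω₀ = 1/√(0.089·1.15e-09) = 9.885e+04 rad/s.
Step 3 — f₀ = ω₀/(2π) = 1.573e+04 Hz.

f₀ = 1.573e+04 Hz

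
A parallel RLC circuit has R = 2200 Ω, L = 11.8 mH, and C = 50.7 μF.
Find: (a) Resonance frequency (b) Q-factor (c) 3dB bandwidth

Step 1 — Resonance: ω₀ = 1/√(LC) = 1/√(0.0118·5.07e-05) = 1293 rad/s.
Step 2 — f₀ = ω₀/(2π) = 205.8 Hz.
Step 3 — Parallel Q: Q = R/(ω₀L) = 2200/(1293·0.0118) = 144.2.
Step 4 — Bandwidth: Δω = ω₀/Q = 8.965 rad/s; BW = Δω/(2π) = 1.427 Hz.

(a) f₀ = 205.8 Hz  (b) Q = 144.2  (c) BW = 1.427 Hz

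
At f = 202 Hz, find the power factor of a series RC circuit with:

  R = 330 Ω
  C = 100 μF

Step 1 — Angular frequency: ω = 2π·f = 2π·202 = 1269 rad/s.
Step 2 — Component impedances:
  R: Z = R = 330 Ω
  C: Z = 1/(jωC) = -j/(ω·C) = 0 - j7.879 Ω
Step 3 — Series combination: Z_total = R + C = 330 - j7.879 Ω = 330.1∠-1.4° Ω.
Step 4 — Power factor: PF = cos(φ) = Re(Z)/|Z| = 330/330.1 = 0.9997.
Step 5 — Type: Im(Z) = -7.879 ⇒ leading (phase φ = -1.4°).

PF = 0.9997 (leading, φ = -1.4°)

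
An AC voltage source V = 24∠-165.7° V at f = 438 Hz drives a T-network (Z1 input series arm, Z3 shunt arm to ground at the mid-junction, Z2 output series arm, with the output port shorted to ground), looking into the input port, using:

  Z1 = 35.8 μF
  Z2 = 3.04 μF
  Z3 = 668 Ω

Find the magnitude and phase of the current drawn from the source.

Step 1 — Angular frequency: ω = 2π·f = 2π·438 = 2752 rad/s.
Step 2 — Component impedances:
  Z1: Z = 1/(jωC) = -j/(ω·C) = 0 - j10.15 Ω
  Z2: Z = 1/(jωC) = -j/(ω·C) = 0 - j119.5 Ω
  Z3: Z = R = 668 Ω
Step 3 — With the output port shorted to ground, the output series arm Z2 runs from the junction to ground; the shunt arm Z3 also runs from the junction to ground. They appear in parallel: Z3 || Z2 = 20.72 - j115.8 Ω.
Step 4 — Series with input arm Z1: Z_in = Z1 + (Z3 || Z2) = 20.72 - j126 Ω = 127.7∠-80.7° Ω.
Step 5 — Source phasor: V = 24∠-165.7° V = -23.26 - j5.928 V.
Step 6 — Ohm's law: I = V / Z_total = (-23.26 - j5.928) / (20.72 - j126) = 0.01625 - j0.1873 A.
Step 7 — Convert to polar: |I| = 0.188 A, ∠I = -85.0°.

I = 0.188∠-85.0° A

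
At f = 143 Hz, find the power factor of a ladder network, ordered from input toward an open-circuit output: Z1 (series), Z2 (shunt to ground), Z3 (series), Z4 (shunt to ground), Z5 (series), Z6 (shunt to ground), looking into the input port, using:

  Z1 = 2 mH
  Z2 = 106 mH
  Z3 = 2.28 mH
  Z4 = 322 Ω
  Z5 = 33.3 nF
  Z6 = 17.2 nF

Step 1 — Angular frequency: ω = 2π·f = 2π·143 = 898.5 rad/s.
Step 2 — Component impedances:
  Z1: Z = jωL = j·898.5·0.002 = 0 + j1.797 Ω
  Z2: Z = jωL = j·898.5·0.106 = 0 + j95.24 Ω
  Z3: Z = jωL = j·898.5·0.00228 = 0 + j2.049 Ω
  Z4: Z = R = 322 Ω
  Z5: Z = 1/(jωC) = -j/(ω·C) = 0 - j3.342e+04 Ω
  Z6: Z = 1/(jωC) = -j/(ω·C) = 0 - j6.471e+04 Ω
Step 3 — Ladder network (open output): work backward from the far end, alternating series and parallel combinations. Z_in = 25.86 + j89.31 Ω = 92.98∠73.9° Ω.
Step 4 — Power factor: PF = cos(φ) = Re(Z)/|Z| = 25.86/92.98 = 0.2781.
Step 5 — Type: Im(Z) = 89.31 ⇒ lagging (phase φ = 73.9°).

PF = 0.2781 (lagging, φ = 73.9°)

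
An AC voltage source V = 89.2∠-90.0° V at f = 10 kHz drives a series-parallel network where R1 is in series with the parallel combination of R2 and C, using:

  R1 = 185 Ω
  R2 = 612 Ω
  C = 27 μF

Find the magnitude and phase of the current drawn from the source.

Step 1 — Angular frequency: ω = 2π·f = 2π·1e+04 = 6.283e+04 rad/s.
Step 2 — Component impedances:
  R1: Z = R = 185 Ω
  R2: Z = R = 612 Ω
  C: Z = 1/(jωC) = -j/(ω·C) = 0 - j0.5895 Ω
Step 3 — Parallel branch: R2 || C = 1/(1/R2 + 1/C) = 0.0005678 - j0.5895 Ω.
Step 4 — Series with R1: Z_total = R1 + (R2 || C) = 185 - j0.5895 Ω = 185∠-0.2° Ω.
Step 5 — Source phasor: V = 89.2∠-90.0° V = 0 - j89.2 V.
Step 6 — Ohm's law: I = V / Z_total = (0 - j89.2) / (185 - j0.5895) = 0.001536 - j0.4822 A.
Step 7 — Convert to polar: |I| = 0.4822 A, ∠I = -89.8°.

I = 0.4822∠-89.8° A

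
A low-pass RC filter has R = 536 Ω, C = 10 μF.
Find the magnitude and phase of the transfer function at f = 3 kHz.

Step 1 — Angular frequency: ω = 2π·3000 = 1.885e+04 rad/s.
Step 2 — Transfer function: H(jω) = 1/(1 + jωRC).
Step 3 — Denominator: 1 + jωRC = 1 + j·1.885e+04·536·1e-05 = 1 + j101.
Step 4 — H = 9.795e-05 - j0.009897.
Step 5 — Magnitude: |H| = 0.009897 (-40.1 dB); phase: φ = -89.4°.

|H| = 0.009897 (-40.1 dB), φ = -89.4°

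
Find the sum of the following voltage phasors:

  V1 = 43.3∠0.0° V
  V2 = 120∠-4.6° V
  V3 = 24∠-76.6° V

Step 1 — Convert each phasor to rectangular form:
  V1 = 43.3·(cos(0.0°) + j·sin(0.0°)) = 43.3 V
  V2 = 120·(cos(-4.6°) + j·sin(-4.6°)) = 119.6 - j9.624 V
  V3 = 24·(cos(-76.6°) + j·sin(-76.6°)) = 5.562 - j23.35 V
Step 2 — Sum components: V_total = 168.5 - j32.97 V.
Step 3 — Convert to polar: |V_total| = 171.7 V, ∠V_total = -11.1°.

V_total = 171.7∠-11.1° V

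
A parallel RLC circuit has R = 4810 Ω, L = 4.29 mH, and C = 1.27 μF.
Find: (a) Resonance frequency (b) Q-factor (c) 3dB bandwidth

Step 1 — Resonance: ω₀ = 1/√(LC) = 1/√(0.00429·1.27e-06) = 1.355e+04 rad/s.
Step 2 — f₀ = ω₀/(2π) = 2156 Hz.
Step 3 — Parallel Q: Q = R/(ω₀L) = 4810/(1.355e+04·0.00429) = 82.76.
Step 4 — Bandwidth: Δω = ω₀/Q = 163.7 rad/s; BW = Δω/(2π) = 26.05 Hz.

(a) f₀ = 2156 Hz  (b) Q = 82.76  (c) BW = 26.05 Hz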